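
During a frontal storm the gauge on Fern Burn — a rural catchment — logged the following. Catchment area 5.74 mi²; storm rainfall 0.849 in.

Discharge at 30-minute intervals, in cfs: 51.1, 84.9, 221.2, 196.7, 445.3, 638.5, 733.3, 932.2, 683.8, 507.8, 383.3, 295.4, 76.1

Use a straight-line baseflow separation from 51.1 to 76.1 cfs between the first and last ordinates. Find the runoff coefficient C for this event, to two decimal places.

C ≈ 0.70

ΣQ_DR = 4423 cfs; V = ΣQ_DR·Δt = 7.961 × 10^6 ft³.
Runoff depth d = V / A = 0.5970 in.
C = d / P = 0.5970 / 0.849 = 0.70.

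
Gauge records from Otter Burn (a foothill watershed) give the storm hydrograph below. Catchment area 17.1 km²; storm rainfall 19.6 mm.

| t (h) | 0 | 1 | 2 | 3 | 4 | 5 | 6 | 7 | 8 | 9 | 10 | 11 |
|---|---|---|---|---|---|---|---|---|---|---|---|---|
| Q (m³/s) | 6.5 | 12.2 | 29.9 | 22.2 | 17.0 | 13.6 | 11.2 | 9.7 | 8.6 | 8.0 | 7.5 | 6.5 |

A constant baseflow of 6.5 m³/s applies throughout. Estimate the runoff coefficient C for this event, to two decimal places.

C ≈ 0.80

ΣQ_DR = 74.90 m³/s; V = ΣQ_DR·Δt = 2.696 × 10^5 m³.
Runoff depth d = V / A = 15.77 mm.
C = d / P = 15.77 / 19.6 = 0.80.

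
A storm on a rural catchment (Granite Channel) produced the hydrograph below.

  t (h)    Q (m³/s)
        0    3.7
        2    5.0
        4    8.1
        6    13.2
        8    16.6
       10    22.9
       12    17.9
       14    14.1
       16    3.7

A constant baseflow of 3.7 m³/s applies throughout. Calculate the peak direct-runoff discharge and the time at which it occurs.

Q_p = 19.2 m³/s at t = 10 h

Subtracting baseflow gives direct-runoff ordinates: 0.0, 1.3, 4.4, 9.5, 12.9, 19.2, 14.2, 10.4, 0.0 m³/s.
The maximum is 19.2 m³/s, occurring at the reading for t = 10 h.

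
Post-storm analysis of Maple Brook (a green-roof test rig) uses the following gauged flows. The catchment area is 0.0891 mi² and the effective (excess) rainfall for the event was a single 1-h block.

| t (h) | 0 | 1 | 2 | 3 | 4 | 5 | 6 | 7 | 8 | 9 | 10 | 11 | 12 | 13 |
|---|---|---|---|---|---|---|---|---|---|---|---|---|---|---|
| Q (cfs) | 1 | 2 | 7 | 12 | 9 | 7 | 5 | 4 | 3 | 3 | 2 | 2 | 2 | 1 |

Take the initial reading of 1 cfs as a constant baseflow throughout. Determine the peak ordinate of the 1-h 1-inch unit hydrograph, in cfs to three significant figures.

Direct runoff: 0.0, 1.0, 6.0, 11.0, 8.0, 6.0, 4.0, 3.0, 2.0, 2.0, 1.0, 1.0, 1.0, 0.0 cfs; ΣQ_DR = 46.00 cfs, peak = 11.0 cfs.
Runoff depth d = ΣQ_DR·Δt / A = 46.00 × 3600 / (0.0891 mi²) = 0.8000 in.
The 1-inch UH is the DRH scaled by (1 in)/d, so U_p = 11.0 × 1/0.8000 = 13.7 cfs.

U_p ≈ 13.7 cfs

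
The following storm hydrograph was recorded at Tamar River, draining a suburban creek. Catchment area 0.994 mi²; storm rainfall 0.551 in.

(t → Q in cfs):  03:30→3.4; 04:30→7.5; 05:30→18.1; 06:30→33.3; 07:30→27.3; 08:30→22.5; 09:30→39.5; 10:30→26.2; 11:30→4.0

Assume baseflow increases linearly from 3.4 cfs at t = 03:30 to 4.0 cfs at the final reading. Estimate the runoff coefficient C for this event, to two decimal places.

C ≈ 0.42

ΣQ_DR = 148.5 cfs; V = ΣQ_DR·Δt = 5.346 × 10^5 ft³.
Runoff depth d = V / A = 0.2315 in.
C = d / P = 0.2315 / 0.551 = 0.42.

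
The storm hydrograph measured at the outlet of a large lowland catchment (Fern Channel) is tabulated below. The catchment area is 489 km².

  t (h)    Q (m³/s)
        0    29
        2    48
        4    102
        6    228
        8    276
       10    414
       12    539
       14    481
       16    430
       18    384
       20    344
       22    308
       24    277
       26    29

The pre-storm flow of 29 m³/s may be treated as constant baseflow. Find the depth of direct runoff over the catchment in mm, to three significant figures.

Direct runoff: 0.0, 19.0, 73.0, 199.0, 247.0, 385.0, 510.0, 452.0, 401.0, 355.0, 315.0, 279.0, 248.0, 0.0 m³/s; ΣQ_DR = 3483 m³/s.
V = ΣQ_DR · Δt = 3483 × 7200 s = 2.508 × 10^7 m³.
Over A = 489 km², depth = V / A = 51.3 mm.

d ≈ 51.3 mm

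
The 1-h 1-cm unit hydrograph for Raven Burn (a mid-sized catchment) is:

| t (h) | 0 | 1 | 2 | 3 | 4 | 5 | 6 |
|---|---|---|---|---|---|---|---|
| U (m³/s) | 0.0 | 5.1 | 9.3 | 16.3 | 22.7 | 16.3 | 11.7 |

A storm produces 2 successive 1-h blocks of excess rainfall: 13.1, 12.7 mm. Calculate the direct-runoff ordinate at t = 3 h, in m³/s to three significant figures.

By discrete convolution, Q_j = Σ (P_i / 10 mm) · U_{j−i}.
At t = 3 h (j=3): Q = (13.1/10)·16.3 + (12.7/10)·9.3 = 33.2 m³/s.

Q ≈ 33.2 m³/s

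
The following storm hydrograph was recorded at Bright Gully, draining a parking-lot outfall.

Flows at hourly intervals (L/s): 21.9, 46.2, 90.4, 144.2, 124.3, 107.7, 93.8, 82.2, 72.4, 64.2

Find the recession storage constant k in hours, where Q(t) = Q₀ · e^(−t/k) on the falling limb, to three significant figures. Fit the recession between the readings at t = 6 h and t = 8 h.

k ≈ 7.72 h

On the falling limb, Q drops from 93.8 to 72.4 L/s between t = 6 h and t = 8 h (Δt = 2 h).
k = −Δt / ln(Q₂/Q₁) = −2 / ln(72.4/93.8) = 7.72 h.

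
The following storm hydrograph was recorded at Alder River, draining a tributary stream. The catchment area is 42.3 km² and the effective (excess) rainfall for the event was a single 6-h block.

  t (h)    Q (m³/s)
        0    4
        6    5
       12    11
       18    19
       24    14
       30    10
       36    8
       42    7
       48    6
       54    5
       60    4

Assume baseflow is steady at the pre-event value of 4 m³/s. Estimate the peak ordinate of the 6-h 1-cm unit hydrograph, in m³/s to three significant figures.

U_p ≈ 5.99 m³/s

Direct runoff: 0.0, 1.0, 7.0, 15.0, 10.0, 6.0, 4.0, 3.0, 2.0, 1.0, 0.0 m³/s; ΣQ_DR = 49.00 m³/s, peak = 15.0 m³/s.
Runoff depth d = ΣQ_DR·Δt / A = 49.00 × 21600 / (42.3 km²) = 25.02 mm.
The 1-cm UH is the DRH scaled by (10 mm)/d, so U_p = 15.0 × 10/25.02 = 5.99 m³/s.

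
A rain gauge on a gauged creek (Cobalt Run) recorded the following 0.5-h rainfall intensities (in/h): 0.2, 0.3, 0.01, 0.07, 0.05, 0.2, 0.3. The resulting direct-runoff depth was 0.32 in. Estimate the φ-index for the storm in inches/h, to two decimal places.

φ ≈ 0.09 in/h

Only the 4 blocks with intensity above φ contribute runoff: 0.2, 0.3, 0.2, 0.3 in/h.
Σ(I−φ)·Δt = d  ⇒  (0.2+0.3+0.2+0.3 − 4φ)·0.5 = 0.32
φ = (1.000 − 0.32/0.5) / 4 = 0.09 in/h.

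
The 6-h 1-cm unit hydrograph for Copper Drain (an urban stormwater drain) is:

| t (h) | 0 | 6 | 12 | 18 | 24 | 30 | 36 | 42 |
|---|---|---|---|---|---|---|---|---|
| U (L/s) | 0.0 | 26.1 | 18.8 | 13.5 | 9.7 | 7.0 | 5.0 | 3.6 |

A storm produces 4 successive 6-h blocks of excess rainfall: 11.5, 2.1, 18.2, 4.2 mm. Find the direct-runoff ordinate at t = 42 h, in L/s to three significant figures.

Q ≈ 22.0 L/s

By discrete convolution, Q_j = Σ (P_i / 10 mm) · U_{j−i}.
At t = 42 h (j=7): Q = (11.5/10)·3.6 + (2.1/10)·5.0 + (18.2/10)·7.0 + (4.2/10)·9.7 = 22.0 L/s.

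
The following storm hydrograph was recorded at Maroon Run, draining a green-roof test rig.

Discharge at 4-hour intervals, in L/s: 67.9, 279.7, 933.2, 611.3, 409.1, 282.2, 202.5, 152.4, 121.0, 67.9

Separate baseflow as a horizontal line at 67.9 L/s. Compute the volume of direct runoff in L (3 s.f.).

V ≈ 3.53 × 10^7 L

Direct-runoff ordinates (Q − Q_b): 0.0, 211.8, 865.3, 543.4, 341.2, 214.3, 134.6, 84.5, 53.1, 0.0 L/s.
ΣQ_DR = 2448 L/s.
With Δt = 4 h = 14400 s, V = ΣQ_DR · Δt = 2448 × 14400 = 3.53 × 10^7 L.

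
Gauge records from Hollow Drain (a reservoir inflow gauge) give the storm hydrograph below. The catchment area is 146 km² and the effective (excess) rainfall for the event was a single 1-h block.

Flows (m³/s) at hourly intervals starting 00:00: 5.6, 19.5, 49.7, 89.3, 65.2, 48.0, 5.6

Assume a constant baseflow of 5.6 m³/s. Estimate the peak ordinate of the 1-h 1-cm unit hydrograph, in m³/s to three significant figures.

U_p ≈ 139 m³/s

Direct runoff: 0.0, 13.9, 44.1, 83.7, 59.6, 42.4, 0.0 m³/s; ΣQ_DR = 243.7 m³/s, peak = 83.7 m³/s.
Runoff depth d = ΣQ_DR·Δt / A = 243.7 × 3600 / (146 km²) = 6.009 mm.
The 1-cm UH is the DRH scaled by (10 mm)/d, so U_p = 83.7 × 10/6.009 = 139 m³/s.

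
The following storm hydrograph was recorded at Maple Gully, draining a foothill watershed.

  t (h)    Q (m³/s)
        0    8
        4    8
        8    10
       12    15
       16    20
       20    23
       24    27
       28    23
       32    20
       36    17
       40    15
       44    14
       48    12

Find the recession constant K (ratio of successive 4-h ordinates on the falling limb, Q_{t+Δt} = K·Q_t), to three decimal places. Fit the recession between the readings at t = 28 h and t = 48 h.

Using the recession-limb readings at t = 28 h and t = 48 h: Q falls from 23 to 12 m³/s over 5 intervals.
K = (Q₂/Q₁)^(1/5) = (12/23)^(1/5) = 0.878.

K ≈ 0.878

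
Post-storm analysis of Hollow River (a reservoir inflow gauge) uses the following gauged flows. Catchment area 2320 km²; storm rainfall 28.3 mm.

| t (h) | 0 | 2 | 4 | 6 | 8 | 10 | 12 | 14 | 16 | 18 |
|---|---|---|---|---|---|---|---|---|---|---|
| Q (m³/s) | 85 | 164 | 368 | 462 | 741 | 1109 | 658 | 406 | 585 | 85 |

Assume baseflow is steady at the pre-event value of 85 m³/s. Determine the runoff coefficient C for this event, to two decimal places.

ΣQ_DR = 3813 m³/s; V = ΣQ_DR·Δt = 2.745 × 10^7 m³.
Runoff depth d = V / A = 11.83 mm.
C = d / P = 11.83 / 28.3 = 0.42.

C ≈ 0.42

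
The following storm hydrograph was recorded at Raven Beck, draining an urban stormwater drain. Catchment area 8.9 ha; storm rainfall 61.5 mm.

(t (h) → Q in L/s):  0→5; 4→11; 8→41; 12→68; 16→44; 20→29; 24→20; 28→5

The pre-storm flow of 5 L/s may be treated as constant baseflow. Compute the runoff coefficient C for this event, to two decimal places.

C ≈ 0.48

ΣQ_DR = 183.0 L/s; V = ΣQ_DR·Δt = 2.635 × 10^6 L.
Runoff depth d = V / A = 29.61 mm.
C = d / P = 29.61 / 61.5 = 0.48.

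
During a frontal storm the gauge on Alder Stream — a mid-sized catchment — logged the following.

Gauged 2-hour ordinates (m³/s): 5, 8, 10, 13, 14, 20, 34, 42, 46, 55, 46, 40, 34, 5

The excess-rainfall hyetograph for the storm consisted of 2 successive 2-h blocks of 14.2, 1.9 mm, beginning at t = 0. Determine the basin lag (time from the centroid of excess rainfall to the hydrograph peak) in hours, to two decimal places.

Centroid of excess rainfall: t_c = Σ P_i·t̄_i / ΣP_i = 1.2360 h (block centres at 1, 3 h).
Hydrograph peak occurs at t = 18 h, so basin lag t_L = 18 − 1.2360 = 16.76 h.

t_L ≈ 16.76 h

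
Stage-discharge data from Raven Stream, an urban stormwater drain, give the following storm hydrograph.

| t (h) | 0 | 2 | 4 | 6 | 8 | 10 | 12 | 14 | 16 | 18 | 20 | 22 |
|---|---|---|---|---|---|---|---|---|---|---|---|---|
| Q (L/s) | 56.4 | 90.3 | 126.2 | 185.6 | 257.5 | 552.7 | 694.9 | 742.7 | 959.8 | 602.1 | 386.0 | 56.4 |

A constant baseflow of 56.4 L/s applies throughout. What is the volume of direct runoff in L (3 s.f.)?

Direct-runoff ordinates (Q − Q_b): 0.0, 33.9, 69.8, 129.2, 201.1, 496.3, 638.5, 686.3, 903.4, 545.7, 329.6, 0.0 L/s.
ΣQ_DR = 4034 L/s.
With Δt = 2 h = 7200 s, V = ΣQ_DR · Δt = 4034 × 7200 = 2.90 × 10^7 L.

V ≈ 2.90 × 10^7 L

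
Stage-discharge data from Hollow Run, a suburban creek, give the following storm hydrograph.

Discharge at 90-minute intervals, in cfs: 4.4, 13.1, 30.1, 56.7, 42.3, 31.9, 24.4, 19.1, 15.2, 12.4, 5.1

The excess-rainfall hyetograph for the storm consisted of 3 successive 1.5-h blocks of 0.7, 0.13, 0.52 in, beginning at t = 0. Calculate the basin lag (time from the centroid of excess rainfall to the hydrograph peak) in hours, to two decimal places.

t_L ≈ 2.45 h

Centroid of excess rainfall: t_c = Σ P_i·t̄_i / ΣP_i = 2.0500 h (block centres at 0.75, 2.25, 3.75 h).
Hydrograph peak occurs at t = 4.5 h, so basin lag t_L = 4.5 − 2.0500 = 2.45 h.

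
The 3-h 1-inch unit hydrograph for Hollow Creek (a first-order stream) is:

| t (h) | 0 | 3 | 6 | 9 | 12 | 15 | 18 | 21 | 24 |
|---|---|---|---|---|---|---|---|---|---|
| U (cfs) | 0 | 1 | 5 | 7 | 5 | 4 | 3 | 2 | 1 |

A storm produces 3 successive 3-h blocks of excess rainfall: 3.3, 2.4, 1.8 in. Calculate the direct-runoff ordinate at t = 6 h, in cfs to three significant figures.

Q ≈ 18.9 cfs

By discrete convolution, Q_j = Σ (P_i / 1 in) · U_{j−i}.
At t = 6 h (j=2): Q = (3.3/1)·5 + (2.4/1)·1 + (1.8/1)·0 = 18.9 cfs.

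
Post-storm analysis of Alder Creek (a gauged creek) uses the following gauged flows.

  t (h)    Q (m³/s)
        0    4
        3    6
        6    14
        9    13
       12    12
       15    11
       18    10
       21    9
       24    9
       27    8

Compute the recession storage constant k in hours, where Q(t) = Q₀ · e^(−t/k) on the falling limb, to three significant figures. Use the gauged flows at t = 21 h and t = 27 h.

k ≈ 50.9 h

On the falling limb, Q drops from 9 to 8 m³/s between t = 21 h and t = 27 h (Δt = 6 h).
k = −Δt / ln(Q₂/Q₁) = −6 / ln(8/9) = 50.9 h.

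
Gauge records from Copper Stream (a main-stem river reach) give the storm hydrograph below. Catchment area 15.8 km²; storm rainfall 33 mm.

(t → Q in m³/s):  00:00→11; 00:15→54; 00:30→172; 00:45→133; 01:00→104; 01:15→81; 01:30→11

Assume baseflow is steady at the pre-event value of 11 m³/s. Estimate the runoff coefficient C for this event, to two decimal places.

C ≈ 0.84

ΣQ_DR = 489.0 m³/s; V = ΣQ_DR·Δt = 4.401 × 10^5 m³.
Runoff depth d = V / A = 27.85 mm.
C = d / P = 27.85 / 33 = 0.84.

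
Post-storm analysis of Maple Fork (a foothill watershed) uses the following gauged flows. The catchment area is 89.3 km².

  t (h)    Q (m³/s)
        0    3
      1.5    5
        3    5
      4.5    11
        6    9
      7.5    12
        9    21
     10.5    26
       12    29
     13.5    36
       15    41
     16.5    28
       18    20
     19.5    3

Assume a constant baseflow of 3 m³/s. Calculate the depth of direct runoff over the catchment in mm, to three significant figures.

Direct runoff: 0.0, 2.0, 2.0, 8.0, 6.0, 9.0, 18.0, 23.0, 26.0, 33.0, 38.0, 25.0, 17.0, 0.0 m³/s; ΣQ_DR = 207.0 m³/s.
V = ΣQ_DR · Δt = 207.0 × 5400 s = 1.118 × 10^6 m³.
Over A = 89.3 km², depth = V / A = 12.5 mm.

d ≈ 12.5 mm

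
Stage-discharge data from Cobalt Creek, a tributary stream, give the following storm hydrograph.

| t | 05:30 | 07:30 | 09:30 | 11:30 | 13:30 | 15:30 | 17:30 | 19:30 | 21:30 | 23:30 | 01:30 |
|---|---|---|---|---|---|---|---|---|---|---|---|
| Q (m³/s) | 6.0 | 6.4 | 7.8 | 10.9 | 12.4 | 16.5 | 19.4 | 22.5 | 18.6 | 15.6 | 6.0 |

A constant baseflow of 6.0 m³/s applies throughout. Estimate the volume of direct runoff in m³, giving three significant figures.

Direct-runoff ordinates (Q − Q_b): 0.0, 0.4, 1.8, 4.9, 6.4, 10.5, 13.4, 16.5, 12.6, 9.6, 0.0 m³/s.
ΣQ_DR = 76.10 m³/s.
With Δt = 2 h = 7200 s, V = ΣQ_DR · Δt = 76.10 × 7200 = 5.48 × 10^5 m³.

V ≈ 5.48 × 10^5 m³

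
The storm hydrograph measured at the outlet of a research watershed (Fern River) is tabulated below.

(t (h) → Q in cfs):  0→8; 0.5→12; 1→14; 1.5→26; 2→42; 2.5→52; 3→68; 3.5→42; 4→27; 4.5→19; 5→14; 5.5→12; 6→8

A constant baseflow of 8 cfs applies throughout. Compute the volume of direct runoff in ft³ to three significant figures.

V ≈ 4.32 × 10^5 ft³

Direct-runoff ordinates (Q − Q_b): 0.0, 4.0, 6.0, 18.0, 34.0, 44.0, 60.0, 34.0, 19.0, 11.0, 6.0, 4.0, 0.0 cfs.
ΣQ_DR = 240.0 cfs.
With Δt = 0.5 h = 1800 s, V = ΣQ_DR · Δt = 240.0 × 1800 = 4.32 × 10^5 ft³.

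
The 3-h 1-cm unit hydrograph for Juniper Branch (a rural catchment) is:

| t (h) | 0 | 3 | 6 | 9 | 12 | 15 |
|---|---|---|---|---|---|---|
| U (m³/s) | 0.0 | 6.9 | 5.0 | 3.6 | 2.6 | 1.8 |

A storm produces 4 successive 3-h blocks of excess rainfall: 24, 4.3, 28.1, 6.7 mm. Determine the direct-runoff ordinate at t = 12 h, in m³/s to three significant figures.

Q ≈ 26.5 m³/s

By discrete convolution, Q_j = Σ (P_i / 10 mm) · U_{j−i}.
At t = 12 h (j=4): Q = (24/10)·2.6 + (4.3/10)·3.6 + (28.1/10)·5.0 + (6.7/10)·6.9 = 26.5 m³/s.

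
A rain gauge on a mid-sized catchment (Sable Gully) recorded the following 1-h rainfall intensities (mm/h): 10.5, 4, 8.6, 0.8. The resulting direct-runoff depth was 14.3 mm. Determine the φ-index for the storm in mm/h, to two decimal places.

φ ≈ 2.93 mm/h

Only the 3 blocks with intensity above φ contribute runoff: 10.5, 4, 8.6 mm/h.
Σ(I−φ)·Δt = d  ⇒  (10.5+4+8.6 − 3φ)·1 = 14.3
φ = (23.10 − 14.3/1) / 3 = 2.93 mm/h.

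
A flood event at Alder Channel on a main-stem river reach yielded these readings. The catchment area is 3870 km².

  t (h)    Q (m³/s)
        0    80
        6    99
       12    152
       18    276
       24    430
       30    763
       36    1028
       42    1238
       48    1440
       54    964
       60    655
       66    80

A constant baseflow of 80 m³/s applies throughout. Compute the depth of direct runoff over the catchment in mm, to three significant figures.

Direct runoff: 0.0, 19.0, 72.0, 196.0, 350.0, 683.0, 948.0, 1158.0, 1360.0, 884.0, 575.0, 0.0 m³/s; ΣQ_DR = 6245 m³/s.
V = ΣQ_DR · Δt = 6245 × 21600 s = 1.349 × 10^8 m³.
Over A = 3870 km², depth = V / A = 34.9 mm.

d ≈ 34.9 mm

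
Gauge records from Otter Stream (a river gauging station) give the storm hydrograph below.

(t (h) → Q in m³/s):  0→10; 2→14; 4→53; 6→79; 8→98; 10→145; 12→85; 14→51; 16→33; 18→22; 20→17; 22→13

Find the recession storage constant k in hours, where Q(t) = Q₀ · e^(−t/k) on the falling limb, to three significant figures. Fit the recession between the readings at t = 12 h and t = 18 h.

On the falling limb, Q drops from 85 to 22 m³/s between t = 12 h and t = 18 h (Δt = 6 h).
k = −Δt / ln(Q₂/Q₁) = −6 / ln(22/85) = 4.44 h.

k ≈ 4.44 h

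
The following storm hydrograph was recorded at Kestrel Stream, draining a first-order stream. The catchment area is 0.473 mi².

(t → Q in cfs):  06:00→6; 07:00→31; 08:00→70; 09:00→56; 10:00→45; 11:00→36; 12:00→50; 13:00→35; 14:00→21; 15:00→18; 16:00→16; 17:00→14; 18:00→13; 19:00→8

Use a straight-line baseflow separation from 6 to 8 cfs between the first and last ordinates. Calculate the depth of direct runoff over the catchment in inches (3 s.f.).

Direct runoff: 0.00, 24.85, 63.69, 49.54, 38.38, 29.23, 43.08, 27.92, 13.77, 10.62, 8.46, 6.31, 5.15, 0.00 cfs; ΣQ_DR = 321.0 cfs.
V = ΣQ_DR · Δt = 321.0 × 3600 s = 1.156 × 10^6 ft³.
Over A = 0.473 mi², depth = V / A = 1.05 in.

d ≈ 1.05 in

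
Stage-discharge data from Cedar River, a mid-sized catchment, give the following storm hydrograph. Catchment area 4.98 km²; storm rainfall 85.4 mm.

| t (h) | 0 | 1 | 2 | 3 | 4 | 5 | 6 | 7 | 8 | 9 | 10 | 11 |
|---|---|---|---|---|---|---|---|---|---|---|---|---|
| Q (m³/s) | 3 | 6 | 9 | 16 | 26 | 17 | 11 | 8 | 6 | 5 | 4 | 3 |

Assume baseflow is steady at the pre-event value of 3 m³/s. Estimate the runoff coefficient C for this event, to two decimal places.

C ≈ 0.66

ΣQ_DR = 78.00 m³/s; V = ΣQ_DR·Δt = 2.808 × 10^5 m³.
Runoff depth d = V / A = 56.39 mm.
C = d / P = 56.39 / 85.4 = 0.66.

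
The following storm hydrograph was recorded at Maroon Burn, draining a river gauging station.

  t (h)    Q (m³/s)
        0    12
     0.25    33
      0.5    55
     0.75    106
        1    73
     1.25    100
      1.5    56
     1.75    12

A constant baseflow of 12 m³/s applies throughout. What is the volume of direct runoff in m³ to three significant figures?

Direct-runoff ordinates (Q − Q_b): 0.0, 21.0, 43.0, 94.0, 61.0, 88.0, 44.0, 0.0 m³/s.
ΣQ_DR = 351.0 m³/s.
With Δt = 0.25 h = 900 s, V = ΣQ_DR · Δt = 351.0 × 900 = 3.16 × 10^5 m³.

V ≈ 3.16 × 10^5 m³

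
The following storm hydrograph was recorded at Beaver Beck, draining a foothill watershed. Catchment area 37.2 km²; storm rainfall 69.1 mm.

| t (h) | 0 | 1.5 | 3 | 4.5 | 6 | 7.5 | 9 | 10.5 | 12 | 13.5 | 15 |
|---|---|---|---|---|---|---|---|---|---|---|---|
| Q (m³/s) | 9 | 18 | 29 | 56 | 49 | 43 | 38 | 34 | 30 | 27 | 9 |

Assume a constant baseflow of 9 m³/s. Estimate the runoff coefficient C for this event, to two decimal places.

ΣQ_DR = 243.0 m³/s; V = ΣQ_DR·Δt = 1.312 × 10^6 m³.
Runoff depth d = V / A = 35.27 mm.
C = d / P = 35.27 / 69.1 = 0.51.

C ≈ 0.51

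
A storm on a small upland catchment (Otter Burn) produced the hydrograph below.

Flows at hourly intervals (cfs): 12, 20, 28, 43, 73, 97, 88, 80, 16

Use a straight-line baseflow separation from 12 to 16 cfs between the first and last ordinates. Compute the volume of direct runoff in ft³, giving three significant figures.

V ≈ 1.19 × 10^6 ft³

Direct-runoff ordinates (Q − Q_b): 0.00, 7.50, 15.00, 29.50, 59.00, 82.50, 73.00, 64.50, 0.00 cfs.
ΣQ_DR = 331.0 cfs.
With Δt = 1 h = 3600 s, V = ΣQ_DR · Δt = 331.0 × 3600 = 1.19 × 10^6 ft³.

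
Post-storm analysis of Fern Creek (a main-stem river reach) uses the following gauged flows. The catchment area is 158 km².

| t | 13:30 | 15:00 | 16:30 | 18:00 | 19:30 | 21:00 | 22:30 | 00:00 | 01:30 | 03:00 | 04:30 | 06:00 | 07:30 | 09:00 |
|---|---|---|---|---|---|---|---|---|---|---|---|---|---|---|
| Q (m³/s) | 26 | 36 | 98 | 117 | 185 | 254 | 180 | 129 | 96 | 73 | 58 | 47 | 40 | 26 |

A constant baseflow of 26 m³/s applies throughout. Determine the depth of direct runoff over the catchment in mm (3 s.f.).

Direct runoff: 0.0, 10.0, 72.0, 91.0, 159.0, 228.0, 154.0, 103.0, 70.0, 47.0, 32.0, 21.0, 14.0, 0.0 m³/s; ΣQ_DR = 1001 m³/s.
V = ΣQ_DR · Δt = 1001 × 5400 s = 5.405 × 10^6 m³.
Over A = 158 km², depth = V / A = 34.2 mm.

d ≈ 34.2 mm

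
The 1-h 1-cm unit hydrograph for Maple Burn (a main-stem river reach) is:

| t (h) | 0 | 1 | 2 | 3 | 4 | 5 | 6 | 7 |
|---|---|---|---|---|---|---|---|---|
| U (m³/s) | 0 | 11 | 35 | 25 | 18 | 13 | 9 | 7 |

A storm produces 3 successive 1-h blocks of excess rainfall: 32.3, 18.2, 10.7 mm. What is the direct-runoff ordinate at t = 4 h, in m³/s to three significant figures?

By discrete convolution, Q_j = Σ (P_i / 10 mm) · U_{j−i}.
At t = 4 h (j=4): Q = (32.3/10)·18 + (18.2/10)·25 + (10.7/10)·35 = 141 m³/s.

Q ≈ 141 m³/s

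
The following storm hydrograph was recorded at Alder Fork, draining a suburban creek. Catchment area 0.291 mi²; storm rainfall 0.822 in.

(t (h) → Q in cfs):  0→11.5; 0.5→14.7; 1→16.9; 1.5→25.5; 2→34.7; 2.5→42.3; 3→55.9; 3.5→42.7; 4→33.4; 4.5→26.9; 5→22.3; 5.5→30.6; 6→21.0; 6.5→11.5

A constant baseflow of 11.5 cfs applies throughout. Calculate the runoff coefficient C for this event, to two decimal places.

ΣQ_DR = 228.9 cfs; V = ΣQ_DR·Δt = 4.120 × 10^5 ft³.
Runoff depth d = V / A = 0.6094 in.
C = d / P = 0.6094 / 0.822 = 0.74.

C ≈ 0.74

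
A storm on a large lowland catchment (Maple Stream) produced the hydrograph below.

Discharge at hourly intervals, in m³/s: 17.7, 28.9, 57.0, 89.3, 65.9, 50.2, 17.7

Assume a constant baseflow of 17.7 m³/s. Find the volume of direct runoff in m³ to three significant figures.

V ≈ 7.30 × 10^5 m³

Direct-runoff ordinates (Q − Q_b): 0.0, 11.2, 39.3, 71.6, 48.2, 32.5, 0.0 m³/s.
ΣQ_DR = 202.8 m³/s.
With Δt = 1 h = 3600 s, V = ΣQ_DR · Δt = 202.8 × 3600 = 7.30 × 10^5 m³.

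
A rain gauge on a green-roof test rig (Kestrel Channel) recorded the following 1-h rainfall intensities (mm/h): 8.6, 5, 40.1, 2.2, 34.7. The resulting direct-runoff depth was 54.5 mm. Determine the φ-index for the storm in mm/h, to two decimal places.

Only the 2 blocks with intensity above φ contribute runoff: 40.1, 34.7 mm/h.
Σ(I−φ)·Δt = d  ⇒  (40.1+34.7 − 2φ)·1 = 54.5
φ = (74.80 − 54.5/1) / 2 = 10.15 mm/h.

φ ≈ 10.15 mm/h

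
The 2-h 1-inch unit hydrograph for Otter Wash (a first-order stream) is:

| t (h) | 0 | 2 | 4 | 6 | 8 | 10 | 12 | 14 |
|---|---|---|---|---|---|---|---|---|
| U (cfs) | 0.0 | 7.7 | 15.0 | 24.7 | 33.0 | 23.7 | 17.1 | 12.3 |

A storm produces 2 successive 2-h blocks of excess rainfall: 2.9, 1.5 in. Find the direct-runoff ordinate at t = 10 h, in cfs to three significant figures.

Q ≈ 118 cfs

By discrete convolution, Q_j = Σ (P_i / 1 in) · U_{j−i}.
At t = 10 h (j=5): Q = (2.9/1)·23.7 + (1.5/1)·33.0 = 118 cfs.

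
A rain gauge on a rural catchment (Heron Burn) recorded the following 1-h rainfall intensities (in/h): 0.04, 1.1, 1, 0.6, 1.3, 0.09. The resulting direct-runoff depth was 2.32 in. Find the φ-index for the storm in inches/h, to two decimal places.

φ ≈ 0.42 in/h

Only the 4 blocks with intensity above φ contribute runoff: 1.1, 1, 0.6, 1.3 in/h.
Σ(I−φ)·Δt = d  ⇒  (1.1+1+0.6+1.3 − 4φ)·1 = 2.32
φ = (4.000 − 2.32/1) / 4 = 0.42 in/h.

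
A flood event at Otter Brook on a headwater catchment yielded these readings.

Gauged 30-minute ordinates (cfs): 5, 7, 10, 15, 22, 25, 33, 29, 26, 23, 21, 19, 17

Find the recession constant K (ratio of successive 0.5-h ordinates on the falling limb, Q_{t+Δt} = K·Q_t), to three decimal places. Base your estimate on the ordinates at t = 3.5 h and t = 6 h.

K ≈ 0.899

Using the recession-limb readings at t = 3.5 h and t = 6 h: Q falls from 29 to 17 cfs over 5 intervals.
K = (Q₂/Q₁)^(1/5) = (17/29)^(1/5) = 0.899.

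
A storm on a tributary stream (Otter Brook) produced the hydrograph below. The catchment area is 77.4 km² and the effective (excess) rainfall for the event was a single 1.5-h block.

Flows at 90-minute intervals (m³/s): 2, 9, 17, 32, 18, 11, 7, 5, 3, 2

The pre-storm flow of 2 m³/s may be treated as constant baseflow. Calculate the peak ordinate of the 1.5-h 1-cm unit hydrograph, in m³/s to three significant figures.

Direct runoff: 0.0, 7.0, 15.0, 30.0, 16.0, 9.0, 5.0, 3.0, 1.0, 0.0 m³/s; ΣQ_DR = 86.00 m³/s, peak = 30.0 m³/s.
Runoff depth d = ΣQ_DR·Δt / A = 86.00 × 5400 / (77.4 km²) = 6.000 mm.
The 1-cm UH is the DRH scaled by (10 mm)/d, so U_p = 30.0 × 10/6.000 = 50.0 m³/s.

U_p ≈ 50.0 m³/s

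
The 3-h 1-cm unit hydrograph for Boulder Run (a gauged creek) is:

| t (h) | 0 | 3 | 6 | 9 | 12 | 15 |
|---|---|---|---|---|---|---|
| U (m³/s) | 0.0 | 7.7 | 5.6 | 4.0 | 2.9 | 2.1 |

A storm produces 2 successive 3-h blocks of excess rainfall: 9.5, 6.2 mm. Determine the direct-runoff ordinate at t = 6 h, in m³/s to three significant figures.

By discrete convolution, Q_j = Σ (P_i / 10 mm) · U_{j−i}.
At t = 6 h (j=2): Q = (9.5/10)·5.6 + (6.2/10)·7.7 = 10.1 m³/s.

Q ≈ 10.1 m³/s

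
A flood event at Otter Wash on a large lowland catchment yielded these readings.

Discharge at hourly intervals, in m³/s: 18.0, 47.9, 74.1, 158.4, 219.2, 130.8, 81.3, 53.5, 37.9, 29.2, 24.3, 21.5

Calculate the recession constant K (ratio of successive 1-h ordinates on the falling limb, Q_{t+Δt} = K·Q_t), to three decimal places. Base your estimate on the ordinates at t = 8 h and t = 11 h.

Using the recession-limb readings at t = 8 h and t = 11 h: Q falls from 37.9 to 21.5 m³/s over 3 intervals.
K = (Q₂/Q₁)^(1/3) = (21.5/37.9)^(1/3) = 0.828.

K ≈ 0.828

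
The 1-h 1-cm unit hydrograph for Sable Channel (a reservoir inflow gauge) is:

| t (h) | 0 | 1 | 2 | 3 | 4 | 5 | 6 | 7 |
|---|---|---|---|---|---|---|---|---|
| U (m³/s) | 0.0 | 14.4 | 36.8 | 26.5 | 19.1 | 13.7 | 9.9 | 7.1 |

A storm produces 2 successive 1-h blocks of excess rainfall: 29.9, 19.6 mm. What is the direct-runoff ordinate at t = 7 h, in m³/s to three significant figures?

By discrete convolution, Q_j = Σ (P_i / 10 mm) · U_{j−i}.
At t = 7 h (j=7): Q = (29.9/10)·7.1 + (19.6/10)·9.9 = 40.6 m³/s.

Q ≈ 40.6 m³/s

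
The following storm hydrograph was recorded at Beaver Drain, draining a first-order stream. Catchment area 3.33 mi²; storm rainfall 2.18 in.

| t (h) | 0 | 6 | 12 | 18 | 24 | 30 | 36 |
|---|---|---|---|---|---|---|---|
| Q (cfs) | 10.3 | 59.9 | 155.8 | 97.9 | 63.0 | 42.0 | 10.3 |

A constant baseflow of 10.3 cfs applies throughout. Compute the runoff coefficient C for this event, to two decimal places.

ΣQ_DR = 367.1 cfs; V = ΣQ_DR·Δt = 7.929 × 10^6 ft³.
Runoff depth d = V / A = 1.025 in.
C = d / P = 1.025 / 2.18 = 0.47.

C ≈ 0.47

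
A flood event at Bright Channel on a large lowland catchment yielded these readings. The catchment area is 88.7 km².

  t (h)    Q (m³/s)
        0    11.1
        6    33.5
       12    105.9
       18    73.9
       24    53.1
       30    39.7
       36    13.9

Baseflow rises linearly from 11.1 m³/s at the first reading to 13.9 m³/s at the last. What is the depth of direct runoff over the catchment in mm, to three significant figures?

Direct runoff: 0.00, 21.93, 93.87, 61.40, 40.13, 26.27, 0.00 m³/s; ΣQ_DR = 243.6 m³/s.
V = ΣQ_DR · Δt = 243.6 × 21600 s = 5.262 × 10^6 m³.
Over A = 88.7 km², depth = V / A = 59.3 mm.

d ≈ 59.3 mm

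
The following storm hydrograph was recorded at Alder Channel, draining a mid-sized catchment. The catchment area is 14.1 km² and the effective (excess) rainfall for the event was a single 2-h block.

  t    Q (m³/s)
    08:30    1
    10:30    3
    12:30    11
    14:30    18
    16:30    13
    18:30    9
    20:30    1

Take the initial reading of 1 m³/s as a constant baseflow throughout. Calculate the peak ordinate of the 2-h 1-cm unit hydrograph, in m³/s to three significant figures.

U_p ≈ 6.79 m³/s

Direct runoff: 0.0, 2.0, 10.0, 17.0, 12.0, 8.0, 0.0 m³/s; ΣQ_DR = 49.00 m³/s, peak = 17.0 m³/s.
Runoff depth d = ΣQ_DR·Δt / A = 49.00 × 7200 / (14.1 km²) = 25.02 mm.
The 1-cm UH is the DRH scaled by (10 mm)/d, so U_p = 17.0 × 10/25.02 = 6.79 m³/s.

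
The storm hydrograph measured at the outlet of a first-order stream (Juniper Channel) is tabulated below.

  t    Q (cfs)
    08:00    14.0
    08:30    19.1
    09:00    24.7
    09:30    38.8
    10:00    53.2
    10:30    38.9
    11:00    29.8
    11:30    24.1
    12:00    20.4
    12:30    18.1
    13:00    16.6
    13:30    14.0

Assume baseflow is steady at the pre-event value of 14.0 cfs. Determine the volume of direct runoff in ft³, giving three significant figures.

Direct-runoff ordinates (Q − Q_b): 0.0, 5.1, 10.7, 24.8, 39.2, 24.9, 15.8, 10.1, 6.4, 4.1, 2.6, 0.0 cfs.
ΣQ_DR = 143.7 cfs.
With Δt = 0.5 h = 1800 s, V = ΣQ_DR · Δt = 143.7 × 1800 = 2.59 × 10^5 ft³.

V ≈ 2.59 × 10^5 ft³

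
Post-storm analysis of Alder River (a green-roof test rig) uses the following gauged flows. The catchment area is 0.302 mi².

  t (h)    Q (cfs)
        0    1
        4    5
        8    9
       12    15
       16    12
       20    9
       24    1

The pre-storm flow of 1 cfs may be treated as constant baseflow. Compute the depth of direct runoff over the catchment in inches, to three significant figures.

Direct runoff: 0.0, 4.0, 8.0, 14.0, 11.0, 8.0, 0.0 cfs; ΣQ_DR = 45.00 cfs.
V = ΣQ_DR · Δt = 45.00 × 14400 s = 6.480 × 10^5 ft³.
Over A = 0.302 mi², depth = V / A = 0.924 in.

d ≈ 0.924 in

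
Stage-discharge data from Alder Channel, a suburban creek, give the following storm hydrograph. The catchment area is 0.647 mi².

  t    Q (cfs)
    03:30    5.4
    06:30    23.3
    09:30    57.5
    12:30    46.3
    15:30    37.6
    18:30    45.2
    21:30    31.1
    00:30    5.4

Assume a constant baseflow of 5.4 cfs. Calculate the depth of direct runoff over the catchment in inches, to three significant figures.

d ≈ 1.50 in

Direct runoff: 0.0, 17.9, 52.1, 40.9, 32.2, 39.8, 25.7, 0.0 cfs; ΣQ_DR = 208.6 cfs.
V = ΣQ_DR · Δt = 208.6 × 10800 s = 2.253 × 10^6 ft³.
Over A = 0.647 mi², depth = V / A = 1.50 in.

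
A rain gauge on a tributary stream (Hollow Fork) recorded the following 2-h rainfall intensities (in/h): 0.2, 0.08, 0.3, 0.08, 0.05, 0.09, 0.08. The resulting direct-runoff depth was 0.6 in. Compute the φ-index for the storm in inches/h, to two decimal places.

φ ≈ 0.10 in/h

Only the 2 blocks with intensity above φ contribute runoff: 0.2, 0.3 in/h.
Σ(I−φ)·Δt = d  ⇒  (0.2+0.3 − 2φ)·2 = 0.6
φ = (0.5000 − 0.6/2) / 2 = 0.10 in/h.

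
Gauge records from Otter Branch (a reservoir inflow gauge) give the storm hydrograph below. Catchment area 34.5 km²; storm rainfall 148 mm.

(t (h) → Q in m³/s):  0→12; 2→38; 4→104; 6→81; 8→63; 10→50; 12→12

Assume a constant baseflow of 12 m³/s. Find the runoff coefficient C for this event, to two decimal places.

C ≈ 0.39

ΣQ_DR = 276.0 m³/s; V = ΣQ_DR·Δt = 1.987 × 10^6 m³.
Runoff depth d = V / A = 57.60 mm.
C = d / P = 57.60 / 148 = 0.39.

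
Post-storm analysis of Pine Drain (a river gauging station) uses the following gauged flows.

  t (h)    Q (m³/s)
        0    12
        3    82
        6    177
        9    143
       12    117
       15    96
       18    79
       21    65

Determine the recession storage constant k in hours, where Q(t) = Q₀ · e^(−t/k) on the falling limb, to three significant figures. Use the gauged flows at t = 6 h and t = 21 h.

k ≈ 15.0 h

On the falling limb, Q drops from 177 to 65 m³/s between t = 6 h and t = 21 h (Δt = 15 h).
k = −Δt / ln(Q₂/Q₁) = −15 / ln(65/177) = 15.0 h.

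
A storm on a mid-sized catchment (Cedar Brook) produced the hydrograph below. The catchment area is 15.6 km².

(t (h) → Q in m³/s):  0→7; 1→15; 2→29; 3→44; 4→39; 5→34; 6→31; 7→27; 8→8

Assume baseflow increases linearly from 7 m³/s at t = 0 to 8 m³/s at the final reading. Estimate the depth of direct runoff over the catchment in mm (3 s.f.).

Direct runoff: 0.00, 7.88, 21.75, 36.62, 31.50, 26.38, 23.25, 19.12, 0.00 m³/s; ΣQ_DR = 166.5 m³/s.
V = ΣQ_DR · Δt = 166.5 × 3600 s = 5.994 × 10^5 m³.
Over A = 15.6 km², depth = V / A = 38.4 mm.

d ≈ 38.4 mm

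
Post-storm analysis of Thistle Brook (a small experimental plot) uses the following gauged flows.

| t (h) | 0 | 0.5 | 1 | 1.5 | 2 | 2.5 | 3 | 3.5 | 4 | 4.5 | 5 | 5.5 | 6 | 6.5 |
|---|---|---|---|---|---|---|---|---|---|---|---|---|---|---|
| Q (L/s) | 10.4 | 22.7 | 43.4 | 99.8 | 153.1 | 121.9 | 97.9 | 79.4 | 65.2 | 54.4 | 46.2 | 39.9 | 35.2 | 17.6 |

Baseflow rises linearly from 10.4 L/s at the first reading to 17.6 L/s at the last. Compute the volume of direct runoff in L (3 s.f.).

V ≈ 1.24 × 10^6 L

Direct-runoff ordinates (Q − Q_b): 0.00, 11.75, 31.89, 87.74, 140.48, 108.73, 84.18, 65.12, 50.37, 39.02, 30.26, 23.41, 18.15, 0.00 L/s.
ΣQ_DR = 691.1 L/s.
With Δt = 0.5 h = 1800 s, V = ΣQ_DR · Δt = 691.1 × 1800 = 1.24 × 10^6 L.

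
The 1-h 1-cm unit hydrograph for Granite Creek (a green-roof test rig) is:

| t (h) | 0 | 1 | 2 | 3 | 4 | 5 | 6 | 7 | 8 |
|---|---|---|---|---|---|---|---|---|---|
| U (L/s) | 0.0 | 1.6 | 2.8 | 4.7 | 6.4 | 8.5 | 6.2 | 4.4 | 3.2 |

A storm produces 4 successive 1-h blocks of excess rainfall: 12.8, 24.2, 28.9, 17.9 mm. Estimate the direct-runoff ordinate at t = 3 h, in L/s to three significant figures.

Q ≈ 17.4 L/s

By discrete convolution, Q_j = Σ (P_i / 10 mm) · U_{j−i}.
At t = 3 h (j=3): Q = (12.8/10)·4.7 + (24.2/10)·2.8 + (28.9/10)·1.6 + (17.9/10)·0.0 = 17.4 L/s.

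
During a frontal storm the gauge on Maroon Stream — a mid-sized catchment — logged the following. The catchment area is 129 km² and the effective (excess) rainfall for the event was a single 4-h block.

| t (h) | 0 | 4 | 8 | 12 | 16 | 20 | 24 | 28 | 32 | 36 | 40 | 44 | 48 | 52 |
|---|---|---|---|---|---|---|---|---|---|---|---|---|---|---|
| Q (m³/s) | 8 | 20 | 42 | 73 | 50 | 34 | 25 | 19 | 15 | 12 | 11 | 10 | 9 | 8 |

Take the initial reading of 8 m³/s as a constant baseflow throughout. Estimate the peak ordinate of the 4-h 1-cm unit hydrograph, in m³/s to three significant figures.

U_p ≈ 26.0 m³/s

Direct runoff: 0.0, 12.0, 34.0, 65.0, 42.0, 26.0, 17.0, 11.0, 7.0, 4.0, 3.0, 2.0, 1.0, 0.0 m³/s; ΣQ_DR = 224.0 m³/s, peak = 65.0 m³/s.
Runoff depth d = ΣQ_DR·Δt / A = 224.0 × 14400 / (129 km²) = 25.00 mm.
The 1-cm UH is the DRH scaled by (10 mm)/d, so U_p = 65.0 × 10/25.00 = 26.0 m³/s.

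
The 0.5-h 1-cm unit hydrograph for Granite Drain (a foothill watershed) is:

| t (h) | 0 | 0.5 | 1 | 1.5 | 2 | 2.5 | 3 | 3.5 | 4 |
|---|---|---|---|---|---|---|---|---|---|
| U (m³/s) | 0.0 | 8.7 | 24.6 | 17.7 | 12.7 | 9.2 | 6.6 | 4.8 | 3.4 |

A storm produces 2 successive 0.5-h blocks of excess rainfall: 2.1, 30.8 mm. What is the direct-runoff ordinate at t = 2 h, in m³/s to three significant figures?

Q ≈ 57.2 m³/s

By discrete convolution, Q_j = Σ (P_i / 10 mm) · U_{j−i}.
At t = 2 h (j=4): Q = (2.1/10)·12.7 + (30.8/10)·17.7 = 57.2 m³/s.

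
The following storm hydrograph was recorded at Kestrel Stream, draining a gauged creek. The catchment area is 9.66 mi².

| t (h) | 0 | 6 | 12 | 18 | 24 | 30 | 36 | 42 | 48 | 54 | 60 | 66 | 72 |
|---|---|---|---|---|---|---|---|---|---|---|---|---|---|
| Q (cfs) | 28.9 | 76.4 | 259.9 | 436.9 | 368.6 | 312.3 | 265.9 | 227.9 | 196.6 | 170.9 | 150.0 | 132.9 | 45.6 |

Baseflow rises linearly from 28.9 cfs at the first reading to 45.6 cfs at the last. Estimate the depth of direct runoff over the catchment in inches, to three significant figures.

Direct runoff: 0.00, 46.11, 228.22, 403.82, 334.13, 276.44, 228.65, 189.26, 156.57, 129.47, 107.18, 88.69, 0.00 cfs; ΣQ_DR = 2189 cfs.
V = ΣQ_DR · Δt = 2189 × 21600 s = 4.727 × 10^7 ft³.
Over A = 9.66 mi², depth = V / A = 2.11 in.

d ≈ 2.11 in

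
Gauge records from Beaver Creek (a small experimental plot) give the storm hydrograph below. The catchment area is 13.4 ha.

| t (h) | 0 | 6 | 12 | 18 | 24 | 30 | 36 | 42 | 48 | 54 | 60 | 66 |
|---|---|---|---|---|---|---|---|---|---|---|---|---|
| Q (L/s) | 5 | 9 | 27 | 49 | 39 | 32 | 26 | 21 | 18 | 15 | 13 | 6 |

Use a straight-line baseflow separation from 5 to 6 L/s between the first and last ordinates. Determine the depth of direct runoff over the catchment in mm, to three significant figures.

d ≈ 31.3 mm

Direct runoff: 0.00, 3.91, 21.82, 43.73, 33.64, 26.55, 20.45, 15.36, 12.27, 9.18, 7.09, 0.00 L/s; ΣQ_DR = 194.0 L/s.
V = ΣQ_DR · Δt = 194.0 × 21600 s = 4.190 × 10^6 L.
Over A = 13.4 ha, depth = V / A = 31.3 mm.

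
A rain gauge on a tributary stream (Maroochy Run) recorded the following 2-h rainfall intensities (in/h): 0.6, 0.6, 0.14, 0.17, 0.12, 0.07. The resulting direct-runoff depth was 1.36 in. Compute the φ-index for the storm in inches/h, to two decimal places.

φ ≈ 0.26 in/h

Only the 2 blocks with intensity above φ contribute runoff: 0.6, 0.6 in/h.
Σ(I−φ)·Δt = d  ⇒  (0.6+0.6 − 2φ)·2 = 1.36
φ = (1.200 − 1.36/2) / 2 = 0.26 in/h.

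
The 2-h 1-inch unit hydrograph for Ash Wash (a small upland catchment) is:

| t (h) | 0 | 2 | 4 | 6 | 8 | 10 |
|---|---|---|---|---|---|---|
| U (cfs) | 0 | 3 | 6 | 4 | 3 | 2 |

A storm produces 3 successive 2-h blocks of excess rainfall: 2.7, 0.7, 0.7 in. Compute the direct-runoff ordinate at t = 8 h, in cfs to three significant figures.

Q ≈ 15.1 cfs

By discrete convolution, Q_j = Σ (P_i / 1 in) · U_{j−i}.
At t = 8 h (j=4): Q = (2.7/1)·3 + (0.7/1)·4 + (0.7/1)·6 = 15.1 cfs.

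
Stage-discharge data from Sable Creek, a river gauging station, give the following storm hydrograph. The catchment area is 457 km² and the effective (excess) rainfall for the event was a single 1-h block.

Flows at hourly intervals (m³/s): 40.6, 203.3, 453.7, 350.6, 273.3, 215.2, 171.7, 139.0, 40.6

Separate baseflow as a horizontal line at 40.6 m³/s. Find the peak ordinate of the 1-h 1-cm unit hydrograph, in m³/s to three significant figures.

U_p ≈ 344 m³/s

Direct runoff: 0.0, 162.7, 413.1, 310.0, 232.7, 174.6, 131.1, 98.4, 0.0 m³/s; ΣQ_DR = 1523 m³/s, peak = 413.1 m³/s.
Runoff depth d = ΣQ_DR·Δt / A = 1523 × 3600 / (457 km²) = 11.99 mm.
The 1-cm UH is the DRH scaled by (10 mm)/d, so U_p = 413.1 × 10/11.99 = 344 m³/s.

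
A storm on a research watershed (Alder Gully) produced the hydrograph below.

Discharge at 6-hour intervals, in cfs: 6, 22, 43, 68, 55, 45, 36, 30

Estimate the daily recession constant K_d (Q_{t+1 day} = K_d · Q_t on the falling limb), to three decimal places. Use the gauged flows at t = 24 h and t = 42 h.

K_d ≈ 0.446

Between t = 24 h and t = 42 h the flow falls from 55 to 30 cfs over 3×6 h = 18 h.
Per-interval ratio K = (30/55)^(1/3) = 0.8171; K_d = K^(24/6) = 0.446.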